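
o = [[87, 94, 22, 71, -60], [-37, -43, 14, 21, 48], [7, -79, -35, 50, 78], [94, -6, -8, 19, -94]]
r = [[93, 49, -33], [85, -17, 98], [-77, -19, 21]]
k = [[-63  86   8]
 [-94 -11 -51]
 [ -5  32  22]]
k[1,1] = -11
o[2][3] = 50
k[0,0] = -63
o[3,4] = -94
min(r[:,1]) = -19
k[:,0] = [-63, -94, -5]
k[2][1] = 32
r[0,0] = 93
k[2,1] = 32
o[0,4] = -60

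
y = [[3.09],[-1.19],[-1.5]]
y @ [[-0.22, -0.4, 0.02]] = [[-0.68, -1.24, 0.06],[0.26, 0.48, -0.02],[0.33, 0.6, -0.03]]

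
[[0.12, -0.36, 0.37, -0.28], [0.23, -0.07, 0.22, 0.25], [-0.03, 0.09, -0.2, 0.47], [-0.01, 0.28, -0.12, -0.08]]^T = [[0.12, 0.23, -0.03, -0.01], [-0.36, -0.07, 0.09, 0.28], [0.37, 0.22, -0.2, -0.12], [-0.28, 0.25, 0.47, -0.08]]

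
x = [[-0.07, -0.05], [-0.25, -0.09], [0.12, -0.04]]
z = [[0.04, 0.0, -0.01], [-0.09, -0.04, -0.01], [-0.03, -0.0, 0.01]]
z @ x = [[-0.0, -0.0],  [0.02, 0.01],  [0.0, 0.0]]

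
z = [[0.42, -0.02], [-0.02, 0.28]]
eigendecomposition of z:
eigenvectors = [[0.99, 0.14], [-0.14, 0.99]]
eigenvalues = [0.42, 0.28]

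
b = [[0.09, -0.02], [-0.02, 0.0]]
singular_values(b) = [0.09, 0.0]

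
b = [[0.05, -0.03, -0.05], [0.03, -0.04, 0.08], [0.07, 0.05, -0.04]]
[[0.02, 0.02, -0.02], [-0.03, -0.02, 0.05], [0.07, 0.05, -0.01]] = b @ [[0.49, 0.3, 0.18], [0.53, 0.28, 0.08], [-0.26, -0.25, 0.55]]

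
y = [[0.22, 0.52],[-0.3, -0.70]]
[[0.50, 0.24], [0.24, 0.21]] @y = [[0.04, 0.09], [-0.01, -0.02]]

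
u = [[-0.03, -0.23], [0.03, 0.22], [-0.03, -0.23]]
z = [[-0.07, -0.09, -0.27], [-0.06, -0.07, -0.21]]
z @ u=[[0.01, 0.06], [0.01, 0.05]]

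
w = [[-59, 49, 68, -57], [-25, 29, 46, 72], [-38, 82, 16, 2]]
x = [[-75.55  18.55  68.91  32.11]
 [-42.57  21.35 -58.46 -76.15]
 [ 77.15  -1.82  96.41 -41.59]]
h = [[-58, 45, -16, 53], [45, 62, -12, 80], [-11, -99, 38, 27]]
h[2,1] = -99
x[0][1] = 18.55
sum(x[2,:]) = 130.15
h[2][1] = -99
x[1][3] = -76.15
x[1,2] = -58.46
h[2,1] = -99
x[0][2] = 68.91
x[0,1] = 18.55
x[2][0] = 77.15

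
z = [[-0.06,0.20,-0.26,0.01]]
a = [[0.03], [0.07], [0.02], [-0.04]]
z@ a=[[0.01]]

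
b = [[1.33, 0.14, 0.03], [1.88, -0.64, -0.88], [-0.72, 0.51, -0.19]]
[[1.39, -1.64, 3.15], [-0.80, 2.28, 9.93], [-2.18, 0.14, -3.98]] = b @ [[1.08, -0.94, 2.88], [-1.22, -2.17, -4.45], [4.10, -3.02, -1.9]]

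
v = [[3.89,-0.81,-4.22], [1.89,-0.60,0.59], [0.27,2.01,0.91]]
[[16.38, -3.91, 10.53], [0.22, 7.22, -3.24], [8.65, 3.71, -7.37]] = v @ [[2.53, 2.72, -1.31],[5.11, -0.08, -1.99],[-2.53, 3.45, -3.32]]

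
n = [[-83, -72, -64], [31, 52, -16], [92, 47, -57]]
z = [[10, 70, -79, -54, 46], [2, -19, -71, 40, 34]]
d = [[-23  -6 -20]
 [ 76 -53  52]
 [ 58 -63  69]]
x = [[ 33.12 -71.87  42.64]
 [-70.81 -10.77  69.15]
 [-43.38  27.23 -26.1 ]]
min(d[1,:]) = -53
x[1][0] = -70.81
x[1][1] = -10.77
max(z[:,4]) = 46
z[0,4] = 46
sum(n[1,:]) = 67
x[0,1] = -71.87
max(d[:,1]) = -6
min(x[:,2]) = -26.1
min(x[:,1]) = -71.87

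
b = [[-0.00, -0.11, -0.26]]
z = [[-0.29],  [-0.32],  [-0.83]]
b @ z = [[0.25]]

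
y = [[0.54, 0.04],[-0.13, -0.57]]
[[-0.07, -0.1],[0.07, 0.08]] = y @ [[-0.13, -0.17], [-0.09, -0.11]]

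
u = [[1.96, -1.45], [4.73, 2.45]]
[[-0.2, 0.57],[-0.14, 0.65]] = u@[[-0.06, 0.2], [0.06, -0.12]]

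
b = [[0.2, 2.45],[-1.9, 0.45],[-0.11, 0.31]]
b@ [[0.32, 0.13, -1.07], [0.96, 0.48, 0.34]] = [[2.42, 1.2, 0.62], [-0.18, -0.03, 2.19], [0.26, 0.13, 0.22]]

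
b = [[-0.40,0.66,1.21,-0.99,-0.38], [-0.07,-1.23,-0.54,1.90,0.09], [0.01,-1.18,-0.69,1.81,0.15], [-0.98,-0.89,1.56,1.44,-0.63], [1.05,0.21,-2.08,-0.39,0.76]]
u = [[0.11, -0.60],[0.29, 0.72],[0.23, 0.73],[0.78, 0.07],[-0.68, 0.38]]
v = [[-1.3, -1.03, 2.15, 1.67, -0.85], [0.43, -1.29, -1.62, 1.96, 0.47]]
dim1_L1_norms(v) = [7.0, 5.77]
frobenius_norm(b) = 5.16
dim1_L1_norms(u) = [0.71, 1.01, 0.96, 0.85, 1.06]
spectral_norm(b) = 3.82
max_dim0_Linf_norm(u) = 0.78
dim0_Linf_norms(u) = [0.78, 0.73]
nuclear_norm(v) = 6.22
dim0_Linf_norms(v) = [1.3, 1.29, 2.15, 1.96, 0.85]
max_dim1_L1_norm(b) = 5.5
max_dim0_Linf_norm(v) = 2.15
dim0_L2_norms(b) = [1.49, 2.04, 3.0, 3.18, 1.07]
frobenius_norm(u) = 1.67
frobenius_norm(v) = 4.41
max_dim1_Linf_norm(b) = 2.08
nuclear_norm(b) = 7.30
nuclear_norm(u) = 2.35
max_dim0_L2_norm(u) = 1.25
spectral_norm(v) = 3.30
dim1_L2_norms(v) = [3.3, 2.92]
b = u @ v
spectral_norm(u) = 1.26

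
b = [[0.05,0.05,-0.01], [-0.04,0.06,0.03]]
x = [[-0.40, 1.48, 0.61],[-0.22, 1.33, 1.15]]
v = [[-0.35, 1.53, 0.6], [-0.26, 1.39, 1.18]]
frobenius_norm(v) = 2.49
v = x + b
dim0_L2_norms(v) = [0.44, 2.07, 1.32]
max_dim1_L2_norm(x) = 1.77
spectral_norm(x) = 2.39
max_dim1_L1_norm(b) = 0.13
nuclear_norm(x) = 2.79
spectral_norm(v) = 2.46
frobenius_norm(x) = 2.42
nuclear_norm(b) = 0.15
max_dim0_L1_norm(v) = 2.92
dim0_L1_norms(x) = [0.62, 2.81, 1.76]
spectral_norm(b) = 0.08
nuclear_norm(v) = 2.87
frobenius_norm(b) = 0.11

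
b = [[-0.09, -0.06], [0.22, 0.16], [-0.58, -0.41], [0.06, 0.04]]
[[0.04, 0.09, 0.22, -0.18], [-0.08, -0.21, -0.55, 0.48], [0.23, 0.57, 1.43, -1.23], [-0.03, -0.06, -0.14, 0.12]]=b @ [[-1.23, -1.91, -1.49, -0.17],  [1.19, 1.31, -1.37, 3.23]]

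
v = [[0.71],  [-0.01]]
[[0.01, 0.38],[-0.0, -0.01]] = v@[[0.01,0.54]]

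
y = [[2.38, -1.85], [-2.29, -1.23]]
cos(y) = [[-0.91,0.14], [0.18,-0.63]]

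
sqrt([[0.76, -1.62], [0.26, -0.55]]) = [[1.44, -2.85],[0.46, -0.87]]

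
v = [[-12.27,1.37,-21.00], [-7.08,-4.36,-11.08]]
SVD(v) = [[-0.88, -0.48],[-0.48, 0.88]] @ diag([27.65875336900865, 4.508387968260094]) @ [[0.51, 0.03, 0.86], [-0.07, -0.99, 0.08]]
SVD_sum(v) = [[-12.42, -0.78, -20.83], [-6.8, -0.43, -11.40]] + [[0.15, 2.15, -0.17], [-0.28, -3.93, 0.32]]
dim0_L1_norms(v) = [19.35, 5.73, 32.08]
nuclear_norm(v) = 32.17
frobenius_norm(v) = 28.02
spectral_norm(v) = 27.66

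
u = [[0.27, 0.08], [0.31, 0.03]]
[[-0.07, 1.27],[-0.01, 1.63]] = u @ [[0.07,5.55], [-1.16,-2.89]]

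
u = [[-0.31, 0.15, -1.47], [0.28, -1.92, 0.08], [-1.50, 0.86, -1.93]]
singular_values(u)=[3.07, 1.75, 0.52]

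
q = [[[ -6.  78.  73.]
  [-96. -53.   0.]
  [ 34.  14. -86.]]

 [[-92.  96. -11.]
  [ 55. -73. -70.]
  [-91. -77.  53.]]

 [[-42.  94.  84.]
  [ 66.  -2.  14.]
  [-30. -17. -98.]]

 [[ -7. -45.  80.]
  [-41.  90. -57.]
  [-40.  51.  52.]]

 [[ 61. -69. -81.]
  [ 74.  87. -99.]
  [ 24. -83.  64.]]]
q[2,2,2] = -98.0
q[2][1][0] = 66.0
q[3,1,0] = -41.0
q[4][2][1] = -83.0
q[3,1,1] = 90.0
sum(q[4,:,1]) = -65.0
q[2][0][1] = 94.0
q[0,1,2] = 0.0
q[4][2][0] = 24.0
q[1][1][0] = 55.0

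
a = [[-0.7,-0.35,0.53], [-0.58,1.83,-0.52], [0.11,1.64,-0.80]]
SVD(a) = [[0.17, 0.83, 0.53], [-0.72, 0.47, -0.51], [-0.67, -0.29, 0.68]] @ diag([2.6849776863500687, 0.9908051164057113, 0.00021238289012808347]) @ [[0.08, -0.92, 0.37], [-0.90, 0.09, 0.43], [0.44, 0.37, 0.82]]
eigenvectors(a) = [[-0.01,-0.81,0.44], [-0.81,-0.06,0.37], [-0.59,0.59,0.82]]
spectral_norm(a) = 2.68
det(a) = -0.00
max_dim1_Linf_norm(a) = 1.83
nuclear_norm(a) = 3.68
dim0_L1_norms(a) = [1.39, 3.82, 1.85]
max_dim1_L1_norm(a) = 2.93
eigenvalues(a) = [1.44, -1.11, 0.0]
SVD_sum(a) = [[0.04,-0.43,0.17],[-0.16,1.79,-0.72],[-0.15,1.67,-0.67]] + [[-0.74, 0.08, 0.36], [-0.42, 0.04, 0.2], [0.26, -0.03, -0.13]] + [[0.0, 0.0, 0.0], [-0.0, -0.0, -0.00], [0.00, 0.0, 0.00]]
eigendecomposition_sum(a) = [[-0.01, 0.03, -0.01], [-0.53, 1.86, -0.56], [-0.39, 1.36, -0.41]] + [[-0.69, -0.38, 0.54], [-0.05, -0.03, 0.04], [0.50, 0.28, -0.39]] + [[0.0, -0.00, 0.00], [0.00, -0.0, 0.00], [0.0, -0.00, 0.00]]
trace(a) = 0.33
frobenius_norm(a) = 2.86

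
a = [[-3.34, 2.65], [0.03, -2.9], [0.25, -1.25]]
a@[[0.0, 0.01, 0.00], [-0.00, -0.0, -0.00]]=[[0.0, -0.03, 0.00], [0.0, 0.0, 0.00], [0.0, 0.0, 0.0]]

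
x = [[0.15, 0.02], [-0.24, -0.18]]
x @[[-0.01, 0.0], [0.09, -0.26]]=[[0.0, -0.01], [-0.01, 0.05]]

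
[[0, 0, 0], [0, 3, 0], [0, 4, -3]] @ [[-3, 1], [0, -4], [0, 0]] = [[0, 0], [0, -12], [0, -16]]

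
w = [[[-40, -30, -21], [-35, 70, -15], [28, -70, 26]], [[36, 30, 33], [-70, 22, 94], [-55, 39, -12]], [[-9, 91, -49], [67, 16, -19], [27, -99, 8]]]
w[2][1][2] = -19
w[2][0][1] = 91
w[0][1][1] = 70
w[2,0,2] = -49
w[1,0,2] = 33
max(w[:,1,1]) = 70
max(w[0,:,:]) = 70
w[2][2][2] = 8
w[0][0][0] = -40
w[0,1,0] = -35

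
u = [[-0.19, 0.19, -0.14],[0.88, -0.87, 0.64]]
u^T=[[-0.19, 0.88], [0.19, -0.87], [-0.14, 0.64]]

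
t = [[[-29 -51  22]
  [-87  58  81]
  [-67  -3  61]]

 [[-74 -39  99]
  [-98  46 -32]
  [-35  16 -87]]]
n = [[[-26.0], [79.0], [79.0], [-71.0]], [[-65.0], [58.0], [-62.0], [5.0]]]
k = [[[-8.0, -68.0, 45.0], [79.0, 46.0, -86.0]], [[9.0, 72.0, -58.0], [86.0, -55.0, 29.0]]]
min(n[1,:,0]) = -65.0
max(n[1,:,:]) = 58.0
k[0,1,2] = -86.0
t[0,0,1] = -51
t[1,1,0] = -98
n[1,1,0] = 58.0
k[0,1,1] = 46.0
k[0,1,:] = [79.0, 46.0, -86.0]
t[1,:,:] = [[-74, -39, 99], [-98, 46, -32], [-35, 16, -87]]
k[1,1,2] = 29.0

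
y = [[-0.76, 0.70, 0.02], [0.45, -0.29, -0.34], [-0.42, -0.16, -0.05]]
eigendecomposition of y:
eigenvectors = [[-0.39, -0.87, 0.54], [-0.63, 0.38, 0.26], [0.67, -0.30, 0.8]]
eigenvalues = [0.35, -1.06, -0.39]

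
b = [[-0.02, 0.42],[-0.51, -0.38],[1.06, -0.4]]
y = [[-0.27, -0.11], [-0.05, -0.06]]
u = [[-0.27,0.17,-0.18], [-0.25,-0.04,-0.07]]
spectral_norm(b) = 1.20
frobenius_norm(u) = 0.45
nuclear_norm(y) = 0.34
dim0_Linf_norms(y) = [0.27, 0.11]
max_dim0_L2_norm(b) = 1.18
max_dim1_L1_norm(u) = 0.62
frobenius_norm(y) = 0.30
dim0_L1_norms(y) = [0.32, 0.17]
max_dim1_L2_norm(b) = 1.13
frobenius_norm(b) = 1.37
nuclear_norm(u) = 0.57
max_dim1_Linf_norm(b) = 1.06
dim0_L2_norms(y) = [0.27, 0.13]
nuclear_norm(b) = 1.85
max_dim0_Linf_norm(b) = 1.06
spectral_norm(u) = 0.43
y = u @ b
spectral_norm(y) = 0.30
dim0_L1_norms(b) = [1.59, 1.2]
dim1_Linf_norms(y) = [0.27, 0.06]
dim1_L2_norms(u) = [0.37, 0.26]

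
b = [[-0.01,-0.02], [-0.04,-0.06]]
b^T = [[-0.01, -0.04], [-0.02, -0.06]]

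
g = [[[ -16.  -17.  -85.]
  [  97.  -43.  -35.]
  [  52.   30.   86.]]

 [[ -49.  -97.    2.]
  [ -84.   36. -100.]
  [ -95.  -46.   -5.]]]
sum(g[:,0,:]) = -262.0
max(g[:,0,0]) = -16.0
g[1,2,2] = -5.0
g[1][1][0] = -84.0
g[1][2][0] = -95.0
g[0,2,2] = 86.0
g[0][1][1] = -43.0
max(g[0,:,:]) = 97.0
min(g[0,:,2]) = -85.0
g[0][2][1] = 30.0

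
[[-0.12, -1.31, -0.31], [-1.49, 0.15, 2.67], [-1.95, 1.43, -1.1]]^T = [[-0.12, -1.49, -1.95], [-1.31, 0.15, 1.43], [-0.31, 2.67, -1.10]]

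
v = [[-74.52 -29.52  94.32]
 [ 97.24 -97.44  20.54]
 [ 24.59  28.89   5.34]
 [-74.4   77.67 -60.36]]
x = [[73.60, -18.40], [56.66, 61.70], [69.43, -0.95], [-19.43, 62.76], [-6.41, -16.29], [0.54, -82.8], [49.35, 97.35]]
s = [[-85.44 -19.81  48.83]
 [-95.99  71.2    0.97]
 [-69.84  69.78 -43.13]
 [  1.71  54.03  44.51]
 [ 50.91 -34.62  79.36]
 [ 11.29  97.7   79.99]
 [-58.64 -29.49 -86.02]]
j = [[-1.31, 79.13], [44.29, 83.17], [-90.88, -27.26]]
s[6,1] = -29.49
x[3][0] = -19.43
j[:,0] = [-1.31, 44.29, -90.88]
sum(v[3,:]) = -57.09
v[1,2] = 20.54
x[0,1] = -18.4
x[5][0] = 0.54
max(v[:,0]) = 97.24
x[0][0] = 73.6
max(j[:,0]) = 44.29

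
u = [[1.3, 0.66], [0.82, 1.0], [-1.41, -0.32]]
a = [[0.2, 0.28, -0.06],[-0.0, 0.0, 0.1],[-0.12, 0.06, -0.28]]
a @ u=[[0.57,0.43], [-0.14,-0.03], [0.29,0.07]]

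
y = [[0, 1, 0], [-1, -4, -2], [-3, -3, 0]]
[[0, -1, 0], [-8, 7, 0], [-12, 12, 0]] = y@ [[4, -3, 0], [0, -1, 0], [2, 0, 0]]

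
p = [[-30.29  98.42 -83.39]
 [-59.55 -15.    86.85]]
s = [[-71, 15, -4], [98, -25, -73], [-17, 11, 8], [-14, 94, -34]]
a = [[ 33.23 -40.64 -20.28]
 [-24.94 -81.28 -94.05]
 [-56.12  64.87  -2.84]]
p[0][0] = -30.29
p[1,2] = 86.85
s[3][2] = -34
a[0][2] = -20.28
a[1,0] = -24.94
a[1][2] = -94.05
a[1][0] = -24.94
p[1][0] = -59.55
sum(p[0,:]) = -15.260000000000005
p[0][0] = -30.29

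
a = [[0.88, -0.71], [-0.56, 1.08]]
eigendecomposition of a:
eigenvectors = [[-0.8, 0.69], [-0.60, -0.72]]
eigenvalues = [0.34, 1.62]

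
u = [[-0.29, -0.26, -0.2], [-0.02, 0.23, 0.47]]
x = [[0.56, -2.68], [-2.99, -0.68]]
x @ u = [[-0.11,-0.76,-1.37], [0.88,0.62,0.28]]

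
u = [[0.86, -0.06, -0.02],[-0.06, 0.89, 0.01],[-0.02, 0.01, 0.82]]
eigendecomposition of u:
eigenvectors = [[-0.62, 0.67, -0.42], [0.77, 0.40, -0.5], [0.17, 0.63, 0.76]]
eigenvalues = [0.94, 0.81, 0.82]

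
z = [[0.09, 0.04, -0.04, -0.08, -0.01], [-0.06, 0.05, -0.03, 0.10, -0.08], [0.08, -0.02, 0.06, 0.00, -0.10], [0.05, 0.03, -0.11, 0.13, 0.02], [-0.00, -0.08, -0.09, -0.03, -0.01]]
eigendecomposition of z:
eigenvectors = [[0.64+0.00j, 0.64-0.00j, (0.12+0.11j), 0.12-0.11j, 0.07+0.00j],[(-0.27+0.37j), -0.27-0.37j, -0.69+0.00j, -0.69-0.00j, 0.44+0.00j],[(-0.03-0.36j), -0.03+0.36j, (-0.03+0.26j), (-0.03-0.26j), (0.46+0j)],[(0.16-0.43j), (0.16+0.43j), (-0.43-0.27j), (-0.43+0.27j), (0.08+0j)],[0.20-0.07j, (0.2+0.07j), (0.37-0.17j), 0.37+0.17j, 0.76+0.00j]]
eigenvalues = [(0.05+0.1j), (0.05-0.1j), (0.16+0.04j), (0.16-0.04j), (-0.11+0j)]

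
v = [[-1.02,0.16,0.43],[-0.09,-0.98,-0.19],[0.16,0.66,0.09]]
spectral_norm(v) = 1.23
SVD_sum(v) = [[-0.1, 0.45, 0.14], [0.2, -0.89, -0.28], [-0.13, 0.57, 0.18]] + [[-0.92, -0.29, 0.29], [-0.29, -0.09, 0.09], [0.29, 0.09, -0.09]] + [[0.00, -0.00, 0.00], [0.00, -0.0, 0.0], [0.00, -0.00, 0.0]]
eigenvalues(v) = [0.0, -1.1, -0.81]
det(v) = 0.00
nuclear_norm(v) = 2.33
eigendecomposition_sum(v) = [[0.00, 0.0, 0.00], [-0.00, -0.0, -0.0], [0.00, 0.00, 0.00]] + [[-0.93,-0.32,0.28], [-0.26,-0.09,0.08], [0.27,0.09,-0.08]] + [[-0.09, 0.48, 0.15], [0.17, -0.89, -0.27], [-0.11, 0.57, 0.17]]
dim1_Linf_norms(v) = [1.02, 0.98, 0.66]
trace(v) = -1.91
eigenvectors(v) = [[-0.35, 0.93, -0.42], [0.21, 0.26, 0.77], [-0.91, -0.27, -0.49]]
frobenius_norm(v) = 1.65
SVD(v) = [[0.40, 0.91, 0.08],[-0.77, 0.29, 0.57],[0.5, -0.28, 0.82]] @ diag([1.2303934268505676, 1.100423527776645, 0.0002732737109750781]) @ [[-0.21,0.93,0.29], [-0.91,-0.29,0.28], [0.35,-0.21,0.91]]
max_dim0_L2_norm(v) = 1.19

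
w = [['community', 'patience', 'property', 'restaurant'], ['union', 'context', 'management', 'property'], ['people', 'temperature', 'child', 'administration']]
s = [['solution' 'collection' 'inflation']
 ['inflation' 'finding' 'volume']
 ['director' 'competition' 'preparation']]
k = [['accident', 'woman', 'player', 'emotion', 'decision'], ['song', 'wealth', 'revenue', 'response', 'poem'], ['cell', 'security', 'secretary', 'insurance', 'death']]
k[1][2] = 'revenue'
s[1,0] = 'inflation'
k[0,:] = ['accident', 'woman', 'player', 'emotion', 'decision']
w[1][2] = 'management'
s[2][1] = 'competition'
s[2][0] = 'director'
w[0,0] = 'community'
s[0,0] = 'solution'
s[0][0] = 'solution'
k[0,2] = 'player'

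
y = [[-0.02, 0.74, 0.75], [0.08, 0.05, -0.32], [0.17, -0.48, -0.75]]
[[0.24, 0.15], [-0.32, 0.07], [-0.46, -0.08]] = y@[[-0.64, -0.25],  [-0.48, 0.42],  [0.78, -0.22]]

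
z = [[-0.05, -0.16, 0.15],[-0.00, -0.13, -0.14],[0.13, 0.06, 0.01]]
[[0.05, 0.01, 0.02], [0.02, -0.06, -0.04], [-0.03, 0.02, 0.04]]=z @ [[-0.11, 0.08, 0.25], [-0.25, 0.15, 0.01], [0.06, 0.26, 0.25]]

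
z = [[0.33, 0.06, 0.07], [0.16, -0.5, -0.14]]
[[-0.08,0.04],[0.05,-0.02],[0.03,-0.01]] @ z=[[-0.02, -0.02, -0.01],  [0.01, 0.01, 0.01],  [0.01, 0.01, 0.00]]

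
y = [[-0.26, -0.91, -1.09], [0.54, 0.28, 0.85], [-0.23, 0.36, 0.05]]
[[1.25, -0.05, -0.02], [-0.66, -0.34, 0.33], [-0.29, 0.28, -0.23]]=y @[[-0.02, -0.75, 0.16], [-0.74, 0.29, -0.61], [-0.52, -0.02, 0.49]]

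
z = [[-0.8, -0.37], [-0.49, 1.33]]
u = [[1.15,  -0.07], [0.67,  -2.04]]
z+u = [[0.35, -0.44],[0.18, -0.71]]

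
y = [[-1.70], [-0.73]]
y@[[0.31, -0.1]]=[[-0.53, 0.17], [-0.23, 0.07]]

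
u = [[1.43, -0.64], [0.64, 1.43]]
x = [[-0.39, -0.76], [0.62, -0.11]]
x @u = [[-1.04, -0.84],  [0.82, -0.55]]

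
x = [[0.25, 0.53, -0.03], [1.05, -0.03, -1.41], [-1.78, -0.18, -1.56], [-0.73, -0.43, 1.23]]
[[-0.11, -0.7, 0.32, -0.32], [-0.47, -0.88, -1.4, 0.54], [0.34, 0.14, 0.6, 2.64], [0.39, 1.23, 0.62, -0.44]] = x @ [[-0.29, -0.32, -0.78, -0.68], [-0.06, -1.14, 0.99, -0.33], [0.12, 0.41, 0.39, -0.88]]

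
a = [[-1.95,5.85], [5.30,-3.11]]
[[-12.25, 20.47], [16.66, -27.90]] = a@[[2.38, -3.99], [-1.30, 2.17]]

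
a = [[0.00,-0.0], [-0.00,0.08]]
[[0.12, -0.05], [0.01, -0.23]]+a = [[0.12, -0.05], [0.01, -0.15]]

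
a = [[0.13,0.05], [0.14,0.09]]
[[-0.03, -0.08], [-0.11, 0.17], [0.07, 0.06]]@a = [[-0.02, -0.01], [0.01, 0.01], [0.02, 0.01]]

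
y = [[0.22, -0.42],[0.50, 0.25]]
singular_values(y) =[0.56, 0.47]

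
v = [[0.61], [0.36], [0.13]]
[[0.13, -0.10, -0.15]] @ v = [[0.02]]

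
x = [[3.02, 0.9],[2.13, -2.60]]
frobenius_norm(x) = 4.61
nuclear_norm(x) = 6.38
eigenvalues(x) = [3.34, -2.92]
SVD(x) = [[-0.65, -0.76], [-0.76, 0.65]] @ diag([3.842250842385371, 2.542520101039303]) @ [[-0.93, 0.37], [-0.37, -0.93]]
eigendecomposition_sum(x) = [[3.17, 0.48], [1.14, 0.17]] + [[-0.15, 0.42], [0.99, -2.77]]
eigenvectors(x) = [[0.94, -0.15], [0.34, 0.99]]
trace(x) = 0.42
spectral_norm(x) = 3.84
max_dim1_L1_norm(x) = 4.73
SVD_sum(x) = [[2.31, -0.91], [2.73, -1.07]] + [[0.71,1.81], [-0.60,-1.53]]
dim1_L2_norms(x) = [3.15, 3.36]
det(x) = -9.77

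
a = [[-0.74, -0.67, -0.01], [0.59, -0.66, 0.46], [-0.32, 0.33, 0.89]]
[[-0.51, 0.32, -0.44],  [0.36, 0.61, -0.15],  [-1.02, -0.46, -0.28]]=a@[[0.91, 0.27, 0.33], [-0.24, -0.77, 0.30], [-0.73, -0.13, -0.31]]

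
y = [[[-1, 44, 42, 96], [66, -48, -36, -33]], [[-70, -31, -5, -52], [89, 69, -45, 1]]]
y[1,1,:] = [89, 69, -45, 1]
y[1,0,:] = [-70, -31, -5, -52]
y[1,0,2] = -5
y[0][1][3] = -33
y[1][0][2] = -5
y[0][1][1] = -48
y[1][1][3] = 1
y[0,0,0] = -1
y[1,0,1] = -31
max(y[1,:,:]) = 89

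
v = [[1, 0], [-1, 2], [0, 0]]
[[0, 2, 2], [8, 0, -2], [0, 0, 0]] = v @ [[0, 2, 2], [4, 1, 0]]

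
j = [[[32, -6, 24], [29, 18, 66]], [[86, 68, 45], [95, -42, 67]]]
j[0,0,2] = 24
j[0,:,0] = [32, 29]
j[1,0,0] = 86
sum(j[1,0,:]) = 199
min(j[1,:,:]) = -42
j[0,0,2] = 24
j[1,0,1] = 68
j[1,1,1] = -42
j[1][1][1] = -42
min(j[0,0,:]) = -6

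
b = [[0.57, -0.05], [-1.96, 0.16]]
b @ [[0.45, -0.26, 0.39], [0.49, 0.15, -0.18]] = [[0.23, -0.16, 0.23], [-0.8, 0.53, -0.79]]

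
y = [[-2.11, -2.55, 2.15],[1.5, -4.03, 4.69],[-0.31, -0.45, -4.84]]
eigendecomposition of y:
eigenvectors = [[(0.73+0j), (0.73-0j), -0.94+0.00j], [0.48-0.45j, 0.48+0.45j, -0.23+0.00j], [-0.00+0.20j, (-0-0.2j), (0.27+0j)]]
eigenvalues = [(-3.81+2.17j), (-3.81-2.17j), (-3.35+0j)]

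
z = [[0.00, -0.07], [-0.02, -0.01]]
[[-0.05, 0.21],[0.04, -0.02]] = z @ [[-2.27, 2.74], [0.69, -3.04]]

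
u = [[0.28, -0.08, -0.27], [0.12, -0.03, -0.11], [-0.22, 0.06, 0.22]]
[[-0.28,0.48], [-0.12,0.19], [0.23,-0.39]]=u @ [[-0.69, -0.18], [-1.54, -0.53], [0.76, -1.82]]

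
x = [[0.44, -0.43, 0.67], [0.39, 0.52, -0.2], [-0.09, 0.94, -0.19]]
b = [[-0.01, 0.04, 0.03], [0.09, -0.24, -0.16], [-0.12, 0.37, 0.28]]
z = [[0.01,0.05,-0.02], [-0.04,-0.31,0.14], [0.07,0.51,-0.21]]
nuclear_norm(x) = 2.28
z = b @ x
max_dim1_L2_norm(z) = 0.56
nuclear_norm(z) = 0.67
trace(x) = 0.77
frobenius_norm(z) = 0.66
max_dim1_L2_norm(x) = 0.96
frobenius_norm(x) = 1.49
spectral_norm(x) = 1.29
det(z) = -0.00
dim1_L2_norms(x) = [0.91, 0.68, 0.96]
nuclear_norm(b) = 0.59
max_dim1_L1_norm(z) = 0.79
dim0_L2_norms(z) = [0.08, 0.6, 0.25]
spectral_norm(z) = 0.66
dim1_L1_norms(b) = [0.08, 0.49, 0.77]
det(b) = -0.00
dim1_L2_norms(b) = [0.05, 0.3, 0.48]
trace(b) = 0.03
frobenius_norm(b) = 0.57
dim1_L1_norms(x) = [1.54, 1.11, 1.22]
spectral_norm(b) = 0.57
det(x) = 0.28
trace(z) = -0.51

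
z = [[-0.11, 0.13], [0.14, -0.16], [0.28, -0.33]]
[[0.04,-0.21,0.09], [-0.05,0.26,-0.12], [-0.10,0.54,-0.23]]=z @ [[0.33,-0.02,-2.17], [0.59,-1.64,-1.14]]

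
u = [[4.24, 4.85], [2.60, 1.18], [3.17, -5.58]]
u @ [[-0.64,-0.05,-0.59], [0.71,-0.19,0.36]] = [[0.73,-1.13,-0.76],[-0.83,-0.35,-1.11],[-5.99,0.90,-3.88]]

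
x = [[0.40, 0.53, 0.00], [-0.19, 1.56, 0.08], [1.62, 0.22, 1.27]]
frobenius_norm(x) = 2.68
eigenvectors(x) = [[0.35, -0.18, 0.17], [0.15, -0.18, 0.4], [-0.93, 0.97, 0.9]]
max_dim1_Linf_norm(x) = 1.62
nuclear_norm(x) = 4.03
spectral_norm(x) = 2.11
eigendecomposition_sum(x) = [[1.15, -0.68, 0.08], [0.5, -0.30, 0.04], [-3.1, 1.82, -0.23]] + [[-0.81, 0.75, -0.18], [-0.81, 0.76, -0.18], [4.44, -4.12, 0.99]] + [[0.05, 0.46, 0.09], [0.12, 1.1, 0.22], [0.28, 2.52, 0.51]]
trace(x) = 3.23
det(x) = 0.98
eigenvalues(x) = [0.63, 0.94, 1.66]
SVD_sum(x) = [[0.34, 0.12, 0.26], [0.24, 0.08, 0.18], [1.57, 0.53, 1.20]] + [[-0.1, 0.4, -0.04],[-0.38, 1.48, -0.17],[0.08, -0.31, 0.03]] + [[0.16,0.02,-0.22], [-0.05,-0.0,0.07], [-0.03,-0.0,0.04]]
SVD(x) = [[-0.21, -0.25, -0.94], [-0.15, -0.95, 0.29], [-0.97, 0.20, 0.16]] @ diag([2.1148843425181107, 1.6274392290380255, 0.2853169703327468]) @ [[-0.77, -0.26, -0.59], [0.24, -0.96, 0.11], [-0.59, -0.06, 0.80]]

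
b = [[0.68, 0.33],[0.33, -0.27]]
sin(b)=[[0.61, 0.31], [0.31, -0.27]]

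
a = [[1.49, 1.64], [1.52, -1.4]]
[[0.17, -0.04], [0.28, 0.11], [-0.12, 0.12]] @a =[[0.19, 0.33], [0.58, 0.31], [0.00, -0.36]]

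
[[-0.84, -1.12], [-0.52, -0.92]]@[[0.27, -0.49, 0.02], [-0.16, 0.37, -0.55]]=[[-0.05, -0.00, 0.6], [0.01, -0.09, 0.50]]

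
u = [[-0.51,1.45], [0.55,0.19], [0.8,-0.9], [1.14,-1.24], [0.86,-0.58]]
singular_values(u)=[2.72, 0.82]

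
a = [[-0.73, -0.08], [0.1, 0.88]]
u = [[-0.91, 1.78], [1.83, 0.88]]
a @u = [[0.52, -1.37], [1.52, 0.95]]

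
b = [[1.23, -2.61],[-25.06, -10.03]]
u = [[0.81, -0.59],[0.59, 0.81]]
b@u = [[-0.54, -2.84],  [-26.22, 6.66]]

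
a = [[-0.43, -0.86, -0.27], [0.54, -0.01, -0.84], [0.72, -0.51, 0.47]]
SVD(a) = [[-0.69, -0.23, -0.69], [-0.43, -0.64, 0.64], [-0.59, 0.74, 0.34]] @ diag([1.0005974305729302, 0.9997562962569967, 0.9966905889117961]) @ [[-0.36, 0.89, 0.27], [0.29, -0.17, 0.94], [0.89, 0.42, -0.2]]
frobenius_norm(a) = 1.73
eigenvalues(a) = [(-0.48+0.87j), (-0.48-0.87j), (1+0j)]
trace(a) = 0.03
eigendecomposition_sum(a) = [[-0.23+0.42j, -0.38-0.15j, (-0.21-0.2j)], [0.32+0.24j, (-0.17+0.3j), (-0.19+0.15j)], [(0.28+0.07j), (-0.03+0.24j), -0.09+0.16j]] + [[(-0.23-0.42j), (-0.38+0.15j), -0.21+0.20j],[0.32-0.24j, -0.17-0.30j, (-0.19-0.15j)],[(0.28-0.07j), -0.03-0.24j, -0.09-0.16j]] + [[(0.04+0j),-0.11-0.00j,0.15+0.00j], [-0.11-0.00j,(0.32+0j),-0.45-0.00j], [0.15+0.00j,(-0.45-0j),0.64+0.00j]]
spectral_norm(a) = 1.00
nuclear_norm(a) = 3.00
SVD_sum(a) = [[0.25,  -0.61,  -0.18], [0.15,  -0.38,  -0.11], [0.21,  -0.53,  -0.16]] + [[-0.07, 0.04, -0.22], [-0.18, 0.11, -0.60], [0.21, -0.12, 0.69]] + [[-0.61, -0.29, 0.13], [0.57, 0.27, -0.12], [0.30, 0.14, -0.07]]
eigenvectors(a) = [[(-0.69+0j), (-0.69-0j), (0.19+0j)], [-0.08+0.58j, -0.08-0.58j, (-0.57+0j)], [(0.11+0.41j), (0.11-0.41j), 0.80+0.00j]]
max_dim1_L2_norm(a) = 1.0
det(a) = 1.00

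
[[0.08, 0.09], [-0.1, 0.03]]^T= [[0.08,-0.10], [0.09,0.03]]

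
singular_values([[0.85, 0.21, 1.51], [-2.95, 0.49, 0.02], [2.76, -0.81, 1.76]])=[4.51, 1.68, 0.45]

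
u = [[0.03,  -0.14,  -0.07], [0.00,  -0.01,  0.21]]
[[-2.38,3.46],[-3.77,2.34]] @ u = [[-0.07,0.30,0.89],[-0.11,0.5,0.76]]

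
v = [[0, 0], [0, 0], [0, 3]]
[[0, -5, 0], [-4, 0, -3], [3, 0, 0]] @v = [[0, 0], [0, -9], [0, 0]]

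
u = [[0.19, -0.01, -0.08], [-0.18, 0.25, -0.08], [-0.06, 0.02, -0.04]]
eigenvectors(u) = [[-0.2,0.4,0.30], [0.98,0.91,0.41], [0.1,-0.03,0.86]]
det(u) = -0.00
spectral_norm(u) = 0.34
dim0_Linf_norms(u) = [0.19, 0.25, 0.08]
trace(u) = 0.40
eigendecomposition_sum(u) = [[0.09, -0.04, -0.01],[-0.42, 0.19, 0.06],[-0.04, 0.02, 0.01]] + [[0.11, 0.03, -0.05], [0.24, 0.06, -0.11], [-0.01, -0.00, 0.00]] + [[-0.0, 0.00, -0.02], [-0.0, 0.00, -0.02], [-0.01, 0.0, -0.05]]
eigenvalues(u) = [0.28, 0.17, -0.05]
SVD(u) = [[-0.38, -0.92, 0.08], [0.91, -0.39, -0.16], [0.18, 0.01, 0.98]] @ diag([0.34347310169817163, 0.17253788384911722, 0.04191547502660572]) @ [[-0.72, 0.68, -0.14], [-0.61, -0.51, 0.61], [-0.34, -0.52, -0.78]]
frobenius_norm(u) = 0.39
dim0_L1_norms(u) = [0.43, 0.28, 0.2]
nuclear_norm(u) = 0.56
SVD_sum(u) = [[0.09, -0.09, 0.02], [-0.22, 0.21, -0.04], [-0.04, 0.04, -0.01]] + [[0.10, 0.08, -0.1],[0.04, 0.03, -0.04],[-0.0, -0.0, 0.0]] + [[-0.00,  -0.00,  -0.0], [0.00,  0.00,  0.01], [-0.01,  -0.02,  -0.03]]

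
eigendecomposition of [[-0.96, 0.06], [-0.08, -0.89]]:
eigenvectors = [[-0.33+0.56j,(-0.33-0.56j)], [-0.76+0.00j,(-0.76-0j)]]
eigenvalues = [(-0.92+0.06j), (-0.92-0.06j)]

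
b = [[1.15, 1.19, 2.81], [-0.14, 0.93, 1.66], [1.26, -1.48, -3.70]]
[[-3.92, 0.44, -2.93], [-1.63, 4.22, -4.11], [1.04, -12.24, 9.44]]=b @ [[-1.42, -4.27, 2.1], [-2.11, 2.06, -2.89], [0.08, 1.03, -0.68]]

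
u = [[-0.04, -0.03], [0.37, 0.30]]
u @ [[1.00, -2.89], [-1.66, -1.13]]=[[0.01, 0.15], [-0.13, -1.41]]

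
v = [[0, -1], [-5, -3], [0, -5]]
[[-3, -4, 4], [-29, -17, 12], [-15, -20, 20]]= v@ [[4, 1, 0], [3, 4, -4]]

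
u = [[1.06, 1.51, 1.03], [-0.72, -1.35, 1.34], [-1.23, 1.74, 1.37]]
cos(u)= [[0.80, -0.84, -1.89], [0.69, -0.23, -0.04], [1.84, 0.27, -0.80]]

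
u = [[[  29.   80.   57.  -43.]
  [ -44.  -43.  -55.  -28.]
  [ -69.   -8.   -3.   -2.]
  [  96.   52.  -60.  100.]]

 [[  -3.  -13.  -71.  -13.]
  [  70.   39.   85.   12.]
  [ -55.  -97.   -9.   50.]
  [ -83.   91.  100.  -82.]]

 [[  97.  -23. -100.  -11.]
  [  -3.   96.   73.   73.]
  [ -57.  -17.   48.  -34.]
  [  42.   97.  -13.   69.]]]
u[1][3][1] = 91.0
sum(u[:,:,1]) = 254.0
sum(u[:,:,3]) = 91.0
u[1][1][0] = 70.0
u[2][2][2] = 48.0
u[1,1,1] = 39.0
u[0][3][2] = -60.0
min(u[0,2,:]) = -69.0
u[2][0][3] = -11.0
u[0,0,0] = 29.0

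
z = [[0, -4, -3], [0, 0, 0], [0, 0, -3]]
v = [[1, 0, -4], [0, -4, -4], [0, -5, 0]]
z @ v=[[0, 31, 16], [0, 0, 0], [0, 15, 0]]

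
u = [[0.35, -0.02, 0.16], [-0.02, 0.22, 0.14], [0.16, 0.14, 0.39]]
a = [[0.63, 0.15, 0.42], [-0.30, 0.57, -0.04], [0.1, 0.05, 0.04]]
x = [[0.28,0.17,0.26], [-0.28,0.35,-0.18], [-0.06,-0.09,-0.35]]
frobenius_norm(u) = 0.64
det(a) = -0.01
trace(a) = 1.24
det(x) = -0.04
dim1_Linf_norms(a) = [0.63, 0.57, 0.1]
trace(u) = 0.96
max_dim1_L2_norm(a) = 0.77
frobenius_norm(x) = 0.74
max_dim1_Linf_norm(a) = 0.63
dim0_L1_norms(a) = [1.03, 0.77, 0.5]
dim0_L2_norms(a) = [0.7, 0.59, 0.42]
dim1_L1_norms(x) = [0.71, 0.81, 0.5]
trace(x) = 0.28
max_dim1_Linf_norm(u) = 0.39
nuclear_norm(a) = 1.44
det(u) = 0.02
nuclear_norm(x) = 1.17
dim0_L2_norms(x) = [0.4, 0.4, 0.47]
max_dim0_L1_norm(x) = 0.79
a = x + u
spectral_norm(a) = 0.82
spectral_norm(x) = 0.58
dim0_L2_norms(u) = [0.39, 0.26, 0.44]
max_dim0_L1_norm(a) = 1.03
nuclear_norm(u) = 0.96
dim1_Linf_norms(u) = [0.35, 0.22, 0.39]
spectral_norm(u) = 0.56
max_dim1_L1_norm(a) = 1.2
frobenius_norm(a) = 1.01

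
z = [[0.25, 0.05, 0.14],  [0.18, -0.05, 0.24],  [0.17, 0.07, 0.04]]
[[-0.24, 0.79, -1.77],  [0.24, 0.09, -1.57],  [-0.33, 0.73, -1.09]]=z @ [[-3.19, 3.97, -4.01],[1.00, 2.04, -3.41],[3.62, -2.16, -4.25]]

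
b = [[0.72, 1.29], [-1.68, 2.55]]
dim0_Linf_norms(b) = [1.68, 2.55]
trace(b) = 3.27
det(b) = 4.00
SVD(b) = [[0.26,0.97], [0.97,-0.26]] @ diag([3.1442693173302745, 1.2731733817887532]) @ [[-0.46,0.89], [0.89,0.46]]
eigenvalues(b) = [(1.64+1.15j), (1.64-1.15j)]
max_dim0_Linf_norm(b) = 2.55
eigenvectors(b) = [[-0.41+0.52j,-0.41-0.52j],[-0.75+0.00j,-0.75-0.00j]]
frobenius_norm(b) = 3.39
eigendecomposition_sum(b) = [[(0.36+1.23j),(0.64-0.91j)], [-0.84+1.19j,1.27-0.07j]] + [[(0.36-1.23j),0.64+0.91j],[(-0.84-1.19j),1.27+0.07j]]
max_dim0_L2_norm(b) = 2.86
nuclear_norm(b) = 4.42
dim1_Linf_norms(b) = [1.29, 2.55]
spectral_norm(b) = 3.14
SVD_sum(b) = [[-0.37, 0.73], [-1.38, 2.70]] + [[1.09, 0.56], [-0.3, -0.15]]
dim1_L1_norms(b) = [2.01, 4.23]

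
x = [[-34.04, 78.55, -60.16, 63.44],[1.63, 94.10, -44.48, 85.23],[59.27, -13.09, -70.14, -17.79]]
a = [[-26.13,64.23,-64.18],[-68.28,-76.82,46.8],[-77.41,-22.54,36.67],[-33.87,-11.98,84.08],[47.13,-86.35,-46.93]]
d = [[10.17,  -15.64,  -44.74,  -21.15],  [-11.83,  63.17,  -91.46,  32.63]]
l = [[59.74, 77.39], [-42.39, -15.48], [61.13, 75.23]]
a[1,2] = 46.8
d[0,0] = 10.17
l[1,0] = -42.39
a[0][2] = -64.18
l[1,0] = -42.39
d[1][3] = 32.63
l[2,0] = 61.13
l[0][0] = 59.74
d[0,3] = -21.15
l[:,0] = [59.74, -42.39, 61.13]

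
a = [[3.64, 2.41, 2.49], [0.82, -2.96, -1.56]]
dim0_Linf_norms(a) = [3.64, 2.96, 2.49]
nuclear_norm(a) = 8.23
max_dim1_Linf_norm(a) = 3.64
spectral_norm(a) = 5.39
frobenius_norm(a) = 6.09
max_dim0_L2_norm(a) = 3.82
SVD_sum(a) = [[2.67, 3.11, 2.64], [-1.25, -1.46, -1.24]] + [[0.97, -0.7, -0.15],[2.07, -1.50, -0.32]]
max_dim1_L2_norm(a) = 5.03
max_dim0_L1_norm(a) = 5.37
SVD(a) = [[-0.91, 0.42], [0.42, 0.91]] @ diag([5.387028287844884, 2.8469854628991382]) @ [[-0.55, -0.64, -0.54], [0.80, -0.58, -0.13]]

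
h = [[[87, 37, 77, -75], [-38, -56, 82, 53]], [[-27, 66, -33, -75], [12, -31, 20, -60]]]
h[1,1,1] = -31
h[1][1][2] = 20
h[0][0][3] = -75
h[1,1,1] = -31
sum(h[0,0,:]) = 126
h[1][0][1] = 66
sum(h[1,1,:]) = -59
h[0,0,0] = 87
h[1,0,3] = -75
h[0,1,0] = -38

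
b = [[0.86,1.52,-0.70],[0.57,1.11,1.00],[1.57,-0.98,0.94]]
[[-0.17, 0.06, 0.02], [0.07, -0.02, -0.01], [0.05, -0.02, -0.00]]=b@[[-0.06, 0.02, 0.01], [-0.02, 0.01, 0.0], [0.13, -0.04, -0.02]]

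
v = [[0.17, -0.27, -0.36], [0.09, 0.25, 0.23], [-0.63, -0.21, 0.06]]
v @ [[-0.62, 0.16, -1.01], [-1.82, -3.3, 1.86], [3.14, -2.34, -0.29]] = [[-0.74, 1.76, -0.57],[0.21, -1.35, 0.31],[0.96, 0.45, 0.23]]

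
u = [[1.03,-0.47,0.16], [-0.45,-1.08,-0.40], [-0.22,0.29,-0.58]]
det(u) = 0.79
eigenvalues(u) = [1.09, -0.98, -0.74]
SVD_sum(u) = [[0.47, 0.3, 0.27], [-0.79, -0.50, -0.46], [-0.21, -0.14, -0.12]] + [[0.47, -0.80, 0.07], [0.34, -0.58, 0.05], [-0.20, 0.35, -0.03]] + [[0.09, 0.03, -0.19], [-0.0, -0.00, 0.0], [0.2, 0.08, -0.43]]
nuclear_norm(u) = 2.98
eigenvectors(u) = [[-0.97, 0.24, -0.23], [0.17, 0.84, -0.60], [0.16, -0.49, 0.77]]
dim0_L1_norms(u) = [1.7, 1.84, 1.14]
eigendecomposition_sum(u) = [[1.07, -0.21, 0.15], [-0.19, 0.04, -0.03], [-0.18, 0.03, -0.03]] + [[-0.15,  -0.47,  -0.42], [-0.54,  -1.68,  -1.48], [0.31,  0.97,  0.86]] + [[0.11, 0.21, 0.42], [0.28, 0.56, 1.11], [-0.36, -0.72, -1.41]]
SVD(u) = [[0.5, -0.77, -0.4], [-0.83, -0.55, 0.01], [-0.23, 0.33, -0.92]] @ diag([1.2432766312332555, 1.2208962567013486, 0.5185321095187099]) @ [[0.76,0.48,0.44], [-0.50,0.86,-0.08], [-0.42,-0.16,0.9]]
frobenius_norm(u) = 1.82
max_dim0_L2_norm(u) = 1.21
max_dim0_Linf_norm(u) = 1.08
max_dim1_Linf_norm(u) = 1.08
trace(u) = -0.63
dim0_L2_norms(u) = [1.15, 1.21, 0.72]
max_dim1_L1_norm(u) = 1.93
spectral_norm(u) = 1.24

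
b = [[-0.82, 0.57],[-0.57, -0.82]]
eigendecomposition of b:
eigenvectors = [[0.71+0.00j,(0.71-0j)],  [0.00+0.71j,0.00-0.71j]]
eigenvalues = [(-0.82+0.57j), (-0.82-0.57j)]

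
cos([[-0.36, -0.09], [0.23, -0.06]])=[[0.95, -0.02], [0.05, 1.01]]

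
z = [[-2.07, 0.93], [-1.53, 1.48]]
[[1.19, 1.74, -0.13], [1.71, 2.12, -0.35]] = z @ [[-0.11, -0.37, -0.08], [1.04, 1.05, -0.32]]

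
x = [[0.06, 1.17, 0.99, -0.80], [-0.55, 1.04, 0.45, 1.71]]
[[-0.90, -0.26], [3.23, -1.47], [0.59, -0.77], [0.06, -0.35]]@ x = [[0.09, -1.32, -1.01, 0.28],[1.00, 2.25, 2.54, -5.10],[0.46, -0.11, 0.24, -1.79],[0.20, -0.29, -0.1, -0.65]]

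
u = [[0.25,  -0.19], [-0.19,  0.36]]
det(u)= 0.054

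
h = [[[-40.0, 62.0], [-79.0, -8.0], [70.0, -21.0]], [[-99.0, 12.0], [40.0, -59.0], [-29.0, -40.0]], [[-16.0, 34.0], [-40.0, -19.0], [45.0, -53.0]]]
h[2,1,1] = -19.0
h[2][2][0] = 45.0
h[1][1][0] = 40.0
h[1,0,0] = -99.0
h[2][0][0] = -16.0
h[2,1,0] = -40.0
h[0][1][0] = -79.0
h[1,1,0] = 40.0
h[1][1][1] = -59.0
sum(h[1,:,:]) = -175.0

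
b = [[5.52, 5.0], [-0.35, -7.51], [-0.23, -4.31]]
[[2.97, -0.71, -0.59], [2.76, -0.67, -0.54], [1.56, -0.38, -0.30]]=b@[[0.91,-0.22,-0.18], [-0.41,0.10,0.08]]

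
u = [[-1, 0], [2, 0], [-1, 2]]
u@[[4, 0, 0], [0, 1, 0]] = [[-4, 0, 0], [8, 0, 0], [-4, 2, 0]]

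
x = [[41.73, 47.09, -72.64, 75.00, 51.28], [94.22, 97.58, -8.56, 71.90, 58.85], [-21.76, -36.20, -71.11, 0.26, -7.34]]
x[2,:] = [-21.76, -36.2, -71.11, 0.26, -7.34]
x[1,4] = 58.85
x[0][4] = 51.28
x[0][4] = 51.28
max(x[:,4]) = 58.85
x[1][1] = 97.58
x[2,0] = -21.76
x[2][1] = -36.2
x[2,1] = -36.2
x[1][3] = 71.9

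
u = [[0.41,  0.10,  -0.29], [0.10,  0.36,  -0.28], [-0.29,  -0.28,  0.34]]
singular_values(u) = [0.82, 0.28, 0.0]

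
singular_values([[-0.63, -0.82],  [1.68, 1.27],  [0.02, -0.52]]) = [2.36, 0.48]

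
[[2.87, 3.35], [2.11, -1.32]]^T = [[2.87, 2.11], [3.35, -1.32]]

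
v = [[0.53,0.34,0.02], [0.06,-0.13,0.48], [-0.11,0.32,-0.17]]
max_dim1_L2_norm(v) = 0.63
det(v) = -0.08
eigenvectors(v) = [[0.21, -0.98, -0.72], [-0.73, 0.04, 0.48], [0.65, 0.18, 0.51]]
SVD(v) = [[-0.93, 0.35, 0.11], [0.24, 0.80, -0.54], [-0.28, -0.48, -0.83]] @ diag([0.6417382352419475, 0.5717092463351813, 0.22917367886258247]) @ [[-0.70, -0.68, 0.23], [0.5, -0.24, 0.83], [0.51, -0.69, -0.51]]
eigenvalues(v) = [-0.57, 0.51, 0.29]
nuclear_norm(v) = 1.44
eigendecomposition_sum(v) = [[-0.01, 0.08, -0.09],[0.05, -0.27, 0.32],[-0.04, 0.24, -0.28]] + [[0.6, 0.5, 0.37], [-0.03, -0.02, -0.02], [-0.11, -0.09, -0.07]] + [[-0.06,  -0.24,  -0.26], [0.04,  0.16,  0.17], [0.04,  0.17,  0.18]]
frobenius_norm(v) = 0.89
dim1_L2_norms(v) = [0.63, 0.5, 0.38]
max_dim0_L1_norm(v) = 0.79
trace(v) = 0.23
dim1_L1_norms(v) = [0.89, 0.67, 0.6]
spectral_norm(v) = 0.64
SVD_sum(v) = [[0.42,0.41,-0.13],  [-0.11,-0.11,0.04],  [0.13,0.12,-0.04]] + [[0.10, -0.05, 0.17],[0.23, -0.11, 0.38],[-0.14, 0.07, -0.23]] + [[0.01, -0.02, -0.01],[-0.06, 0.09, 0.06],[-0.1, 0.13, 0.10]]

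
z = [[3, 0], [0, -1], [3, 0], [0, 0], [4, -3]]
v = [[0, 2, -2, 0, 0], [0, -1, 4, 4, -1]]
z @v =[[0, 6, -6, 0, 0], [0, 1, -4, -4, 1], [0, 6, -6, 0, 0], [0, 0, 0, 0, 0], [0, 11, -20, -12, 3]]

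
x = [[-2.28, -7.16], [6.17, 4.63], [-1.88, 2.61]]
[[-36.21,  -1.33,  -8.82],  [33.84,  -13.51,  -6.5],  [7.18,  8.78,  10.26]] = x @ [[2.22, -3.06, -2.6], [4.35, 1.16, 2.06]]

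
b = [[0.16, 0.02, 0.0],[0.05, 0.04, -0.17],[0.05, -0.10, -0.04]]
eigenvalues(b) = [-0.14, 0.16, 0.14]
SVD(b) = [[-0.56, 0.76, -0.33],[-0.78, -0.62, -0.1],[-0.28, 0.20, 0.94]] @ diag([0.20298871398681123, 0.14297669581668018, 0.10701984137217282]) @ [[-0.70, -0.07, 0.71], [0.70, -0.21, 0.68], [-0.10, -0.98, -0.20]]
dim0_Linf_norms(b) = [0.16, 0.1, 0.17]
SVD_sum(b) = [[0.08, 0.01, -0.08], [0.11, 0.01, -0.11], [0.04, 0.00, -0.04]] + [[0.08,-0.02,0.07],[-0.06,0.02,-0.06],[0.02,-0.01,0.02]] + [[0.0, 0.03, 0.01],  [0.0, 0.01, 0.00],  [-0.01, -0.1, -0.02]]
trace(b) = 0.16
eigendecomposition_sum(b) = [[-0.00, 0.00, 0.01], [0.02, -0.05, -0.09], [0.02, -0.05, -0.09]] + [[0.16, 0.08, -0.06],[0.03, 0.02, -0.01],[0.02, 0.01, -0.01]] + [[0.0,  -0.06,  0.06], [-0.0,  0.07,  -0.07], [0.0,  -0.06,  0.06]]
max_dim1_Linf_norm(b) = 0.17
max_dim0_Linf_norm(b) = 0.17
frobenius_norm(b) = 0.27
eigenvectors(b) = [[-0.05, 0.97, 0.54],[0.69, 0.20, -0.66],[0.72, 0.14, 0.53]]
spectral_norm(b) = 0.20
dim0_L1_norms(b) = [0.26, 0.16, 0.21]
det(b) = -0.00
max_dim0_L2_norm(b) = 0.17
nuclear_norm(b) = 0.45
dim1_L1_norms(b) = [0.18, 0.26, 0.19]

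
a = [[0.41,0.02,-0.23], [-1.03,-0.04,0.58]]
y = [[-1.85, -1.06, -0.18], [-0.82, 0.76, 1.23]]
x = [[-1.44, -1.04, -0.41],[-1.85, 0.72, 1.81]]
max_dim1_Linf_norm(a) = 1.03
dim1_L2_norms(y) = [2.14, 1.66]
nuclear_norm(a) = 1.28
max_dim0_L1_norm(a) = 1.44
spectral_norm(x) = 2.75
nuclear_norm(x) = 4.48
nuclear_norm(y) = 3.79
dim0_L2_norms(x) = [2.34, 1.26, 1.86]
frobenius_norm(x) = 3.25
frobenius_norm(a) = 1.27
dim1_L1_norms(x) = [2.89, 4.38]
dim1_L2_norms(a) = [0.47, 1.18]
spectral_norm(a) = 1.27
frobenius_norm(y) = 2.71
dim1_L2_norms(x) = [1.82, 2.69]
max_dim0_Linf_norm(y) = 1.85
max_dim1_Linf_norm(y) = 1.85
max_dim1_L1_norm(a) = 1.65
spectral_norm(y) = 2.17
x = y + a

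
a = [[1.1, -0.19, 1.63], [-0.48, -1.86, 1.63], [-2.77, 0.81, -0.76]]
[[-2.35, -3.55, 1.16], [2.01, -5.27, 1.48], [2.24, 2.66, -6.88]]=a @ [[-1.03, -0.09, 2.11], [-1.64, 1.11, -2.19], [-0.94, -1.99, -0.97]]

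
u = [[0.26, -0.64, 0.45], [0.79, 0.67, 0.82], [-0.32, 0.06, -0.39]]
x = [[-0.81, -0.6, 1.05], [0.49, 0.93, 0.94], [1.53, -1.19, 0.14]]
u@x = [[0.16,-1.29,-0.27], [0.94,-0.83,1.57], [-0.31,0.71,-0.33]]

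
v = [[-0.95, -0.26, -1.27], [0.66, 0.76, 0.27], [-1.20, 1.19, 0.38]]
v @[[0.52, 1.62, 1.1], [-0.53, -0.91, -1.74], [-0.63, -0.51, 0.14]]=[[0.44, -0.65, -0.77],[-0.23, 0.24, -0.56],[-1.49, -3.22, -3.34]]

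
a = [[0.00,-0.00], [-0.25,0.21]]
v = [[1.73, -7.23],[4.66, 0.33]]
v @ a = [[1.81, -1.52], [-0.08, 0.07]]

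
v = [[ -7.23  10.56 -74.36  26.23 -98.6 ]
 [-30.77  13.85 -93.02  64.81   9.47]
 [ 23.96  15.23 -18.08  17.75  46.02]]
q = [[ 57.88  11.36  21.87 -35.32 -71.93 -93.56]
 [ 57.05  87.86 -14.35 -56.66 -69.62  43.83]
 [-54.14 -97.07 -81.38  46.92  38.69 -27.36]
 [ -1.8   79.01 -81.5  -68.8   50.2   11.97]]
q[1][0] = 57.05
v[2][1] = 15.23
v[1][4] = 9.47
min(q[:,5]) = -93.56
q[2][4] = 38.69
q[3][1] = 79.01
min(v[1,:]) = -93.02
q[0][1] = 11.36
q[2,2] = -81.38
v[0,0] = -7.23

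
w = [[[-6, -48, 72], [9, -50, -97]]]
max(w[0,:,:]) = 72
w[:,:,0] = [[-6, 9]]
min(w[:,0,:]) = -48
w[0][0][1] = -48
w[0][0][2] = 72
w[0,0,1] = -48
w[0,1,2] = -97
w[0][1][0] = 9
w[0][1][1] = -50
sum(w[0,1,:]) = -138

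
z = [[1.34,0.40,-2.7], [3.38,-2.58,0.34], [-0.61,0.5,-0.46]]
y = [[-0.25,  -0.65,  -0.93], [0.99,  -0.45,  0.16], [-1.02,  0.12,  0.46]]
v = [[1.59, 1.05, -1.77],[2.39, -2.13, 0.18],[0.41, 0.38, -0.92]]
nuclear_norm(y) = 3.12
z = v + y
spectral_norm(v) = 3.28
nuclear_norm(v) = 6.25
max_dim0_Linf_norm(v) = 2.39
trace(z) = -1.70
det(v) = 2.24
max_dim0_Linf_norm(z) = 3.38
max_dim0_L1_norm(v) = 4.39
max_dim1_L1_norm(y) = 1.83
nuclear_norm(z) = 7.50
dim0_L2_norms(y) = [1.44, 0.8, 1.05]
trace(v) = -1.46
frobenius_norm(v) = 4.27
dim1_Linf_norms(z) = [2.7, 3.38, 0.61]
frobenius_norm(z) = 5.32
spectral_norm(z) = 4.41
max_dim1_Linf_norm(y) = 1.02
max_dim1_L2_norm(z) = 4.27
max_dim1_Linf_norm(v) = 2.39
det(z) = 1.59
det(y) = 0.78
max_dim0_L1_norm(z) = 5.33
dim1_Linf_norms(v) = [1.77, 2.39, 0.92]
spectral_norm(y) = 1.50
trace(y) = -0.24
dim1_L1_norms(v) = [4.41, 4.7, 1.71]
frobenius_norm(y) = 1.96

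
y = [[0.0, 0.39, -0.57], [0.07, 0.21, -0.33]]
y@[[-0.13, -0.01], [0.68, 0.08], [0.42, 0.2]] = [[0.03,  -0.08], [-0.00,  -0.05]]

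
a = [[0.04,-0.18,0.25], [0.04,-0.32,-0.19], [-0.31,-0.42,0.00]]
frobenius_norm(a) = 0.71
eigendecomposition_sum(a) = [[0.02+0.15j, (-0.1+0.04j), (0.12-0.04j)], [(0.04-0.03j), 0.03+0.02j, (-0.03-0.03j)], [-0.14+0.04j, (-0.05-0.09j), (0.05+0.1j)]] + [[0.02-0.15j, (-0.1-0.04j), 0.12+0.04j],[(0.04+0.03j), 0.03-0.02j, -0.03+0.03j],[-0.14-0.04j, (-0.05+0.09j), (0.05-0.1j)]] + [[0.00-0.00j, (0.02-0j), 0.01-0.00j], [(-0.05+0j), (-0.38+0j), (-0.13+0j)], [-0.04+0.00j, (-0.32+0j), -0.11+0.00j]]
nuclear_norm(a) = 1.14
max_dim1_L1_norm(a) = 0.73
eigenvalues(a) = [(0.1+0.28j), (0.1-0.28j), (-0.48+0j)]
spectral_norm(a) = 0.60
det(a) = -0.04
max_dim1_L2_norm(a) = 0.52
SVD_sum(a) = [[-0.05, -0.12, -0.01], [-0.11, -0.27, -0.02], [-0.20, -0.47, -0.03]] + [[-0.03, -0.01, 0.25], [0.02, 0.0, -0.19], [-0.0, -0.0, 0.04]] + [[0.12, -0.05, 0.01],[0.13, -0.06, 0.01],[-0.11, 0.05, -0.01]]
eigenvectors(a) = [[(-0.72+0j), -0.72-0.00j, (-0.04+0j)], [(0.12+0.22j), (0.12-0.22j), (0.77+0j)], [(-0.09-0.65j), (-0.09+0.65j), (0.64+0j)]]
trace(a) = -0.28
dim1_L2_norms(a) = [0.31, 0.37, 0.52]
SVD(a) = [[0.23,0.79,0.57],[0.48,-0.60,0.64],[0.85,0.13,-0.52]] @ diag([0.5991999965986592, 0.3130914595166452, 0.22810765452720677]) @ [[-0.39, -0.92, -0.06],  [-0.1, -0.02, 0.99],  [0.91, -0.39, 0.09]]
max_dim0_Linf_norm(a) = 0.42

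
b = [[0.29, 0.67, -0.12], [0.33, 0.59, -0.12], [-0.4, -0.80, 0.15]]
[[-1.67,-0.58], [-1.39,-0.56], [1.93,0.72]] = b@[[1.09, -0.32], [-2.94, -0.40], [0.11, 1.82]]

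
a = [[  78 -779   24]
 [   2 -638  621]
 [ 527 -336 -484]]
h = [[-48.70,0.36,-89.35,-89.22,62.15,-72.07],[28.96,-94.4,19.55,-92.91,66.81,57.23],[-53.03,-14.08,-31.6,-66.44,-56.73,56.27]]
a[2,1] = -336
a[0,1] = -779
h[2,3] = -66.44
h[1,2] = 19.55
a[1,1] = -638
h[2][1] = -14.08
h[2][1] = -14.08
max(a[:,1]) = -336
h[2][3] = -66.44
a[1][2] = 621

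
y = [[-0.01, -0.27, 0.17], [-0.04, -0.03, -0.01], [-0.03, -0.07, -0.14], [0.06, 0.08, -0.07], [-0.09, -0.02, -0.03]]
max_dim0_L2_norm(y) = 0.29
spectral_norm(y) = 0.34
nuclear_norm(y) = 0.61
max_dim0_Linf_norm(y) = 0.27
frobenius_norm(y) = 0.39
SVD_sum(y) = [[-0.03, -0.26, 0.18], [-0.0, -0.02, 0.01], [0.0, 0.01, -0.01], [0.01, 0.09, -0.06], [-0.00, -0.01, 0.00]] + [[-0.0, -0.0, -0.00], [-0.02, -0.02, -0.03], [-0.07, -0.07, -0.12], [0.00, 0.0, 0.01], [-0.03, -0.03, -0.06]] + [[0.02,  -0.01,  -0.01], [-0.02,  0.01,  0.01], [0.04,  -0.01,  -0.01], [0.05,  -0.02,  -0.02], [-0.06,  0.02,  0.02]]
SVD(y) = [[0.94, 0.00, 0.24], [0.07, 0.23, -0.24], [-0.05, 0.88, 0.41], [-0.33, -0.06, 0.52], [0.02, 0.41, -0.67]] @ diag([0.33843143713342544, 0.17410900800258725, 0.09669651334024035]) @ [[-0.1,-0.82,0.56], [-0.44,-0.47,-0.77], [0.89,-0.32,-0.31]]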